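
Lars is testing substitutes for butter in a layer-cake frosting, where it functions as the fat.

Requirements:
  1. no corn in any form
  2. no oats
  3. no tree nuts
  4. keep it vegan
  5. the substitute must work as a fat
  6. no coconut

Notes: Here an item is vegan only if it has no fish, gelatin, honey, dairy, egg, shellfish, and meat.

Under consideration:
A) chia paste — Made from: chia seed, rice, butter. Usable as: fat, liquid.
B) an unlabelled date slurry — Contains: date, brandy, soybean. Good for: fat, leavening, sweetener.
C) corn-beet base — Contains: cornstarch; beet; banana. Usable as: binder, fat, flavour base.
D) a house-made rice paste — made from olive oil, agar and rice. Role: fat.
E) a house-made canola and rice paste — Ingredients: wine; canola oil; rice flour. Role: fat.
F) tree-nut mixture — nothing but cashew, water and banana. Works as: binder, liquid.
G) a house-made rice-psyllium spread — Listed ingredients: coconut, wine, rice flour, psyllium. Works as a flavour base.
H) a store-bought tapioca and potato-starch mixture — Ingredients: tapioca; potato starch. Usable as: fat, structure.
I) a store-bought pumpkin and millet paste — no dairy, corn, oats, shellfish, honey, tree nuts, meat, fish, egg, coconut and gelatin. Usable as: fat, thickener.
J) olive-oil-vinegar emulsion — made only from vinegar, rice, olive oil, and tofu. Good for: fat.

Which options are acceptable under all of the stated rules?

A: has butter, so not vegan — no
B: every rule checks out — OK
C: has cornstarch, so not corn-free — no
D: only rice, olive oil, and agar; none excluded — valid
E: vegan, no tree nuts — keep
F: not usable as a fat; has cashew, so not tree-nut-free — no
G: not usable as a fat; has coconut, so not coconut-free — no
H: every rule checks out — OK
I: no corn, no coconut — OK
J: all constraints satisfied — OK

B, D, E, H, I, J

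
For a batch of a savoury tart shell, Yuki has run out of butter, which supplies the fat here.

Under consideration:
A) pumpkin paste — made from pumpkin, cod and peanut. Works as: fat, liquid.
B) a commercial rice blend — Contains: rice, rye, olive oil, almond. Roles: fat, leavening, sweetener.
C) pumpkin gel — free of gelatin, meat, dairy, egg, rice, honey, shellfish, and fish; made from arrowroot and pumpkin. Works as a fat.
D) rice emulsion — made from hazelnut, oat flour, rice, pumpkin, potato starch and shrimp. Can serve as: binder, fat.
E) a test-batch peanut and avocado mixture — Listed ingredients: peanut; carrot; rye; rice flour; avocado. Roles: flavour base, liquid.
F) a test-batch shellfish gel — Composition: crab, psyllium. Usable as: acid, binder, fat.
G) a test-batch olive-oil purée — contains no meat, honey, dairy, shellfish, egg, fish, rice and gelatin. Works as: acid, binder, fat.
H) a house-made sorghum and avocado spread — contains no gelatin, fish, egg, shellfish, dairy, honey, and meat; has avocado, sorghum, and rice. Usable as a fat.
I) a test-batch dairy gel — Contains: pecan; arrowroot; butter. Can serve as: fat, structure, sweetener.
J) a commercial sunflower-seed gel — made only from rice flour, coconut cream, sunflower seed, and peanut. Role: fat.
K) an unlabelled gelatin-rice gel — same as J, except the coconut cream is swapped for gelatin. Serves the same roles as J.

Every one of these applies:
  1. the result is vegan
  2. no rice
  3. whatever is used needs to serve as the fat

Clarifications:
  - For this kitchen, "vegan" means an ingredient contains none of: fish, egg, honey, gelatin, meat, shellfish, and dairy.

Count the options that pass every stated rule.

A: has cod, so not vegan — no
B: has rice, so not rice-free — reject
C: no rice, vegan — OK
D: has shrimp, so not vegan; has rice, so not rice-free — no
E: not usable as a fat; has rice flour, so not rice-free — reject
F: has crab, so not vegan — reject
G: vegan, no rice — OK
H: has rice, so not rice-free — no
I: has butter, so not vegan — reject
J: has rice flour, so not rice-free — no
K: has gelatin, so not vegan; has rice flour, so not rice-free — out

2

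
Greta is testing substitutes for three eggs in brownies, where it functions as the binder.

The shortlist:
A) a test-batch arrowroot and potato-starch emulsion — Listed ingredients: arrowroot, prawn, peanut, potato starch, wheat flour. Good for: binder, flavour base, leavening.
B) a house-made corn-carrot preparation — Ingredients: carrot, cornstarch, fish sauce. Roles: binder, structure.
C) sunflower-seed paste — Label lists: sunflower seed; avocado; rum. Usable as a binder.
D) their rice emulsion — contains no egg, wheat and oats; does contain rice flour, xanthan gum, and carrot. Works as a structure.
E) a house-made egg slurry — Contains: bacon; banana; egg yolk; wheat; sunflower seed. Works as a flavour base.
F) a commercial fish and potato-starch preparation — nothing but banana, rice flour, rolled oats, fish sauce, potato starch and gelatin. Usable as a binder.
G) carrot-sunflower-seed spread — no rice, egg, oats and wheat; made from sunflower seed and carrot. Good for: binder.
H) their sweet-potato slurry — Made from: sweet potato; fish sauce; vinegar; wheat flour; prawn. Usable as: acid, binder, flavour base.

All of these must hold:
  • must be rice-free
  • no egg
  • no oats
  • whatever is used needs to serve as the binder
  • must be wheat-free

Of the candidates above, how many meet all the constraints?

3

A: has wheat flour, so not wheat-free — no
B: every rule checks out — valid
C: all constraints satisfied — OK
D: not usable as a binder; has rice flour, so not rice-free — no
E: not usable as a binder; has wheat, so not wheat-free (and 1 more) — no
F: has rice flour, so not rice-free; has rolled oats, so not oat-free — reject
G: nothing on the exclusion list — OK
H: has wheat flour, so not wheat-free — out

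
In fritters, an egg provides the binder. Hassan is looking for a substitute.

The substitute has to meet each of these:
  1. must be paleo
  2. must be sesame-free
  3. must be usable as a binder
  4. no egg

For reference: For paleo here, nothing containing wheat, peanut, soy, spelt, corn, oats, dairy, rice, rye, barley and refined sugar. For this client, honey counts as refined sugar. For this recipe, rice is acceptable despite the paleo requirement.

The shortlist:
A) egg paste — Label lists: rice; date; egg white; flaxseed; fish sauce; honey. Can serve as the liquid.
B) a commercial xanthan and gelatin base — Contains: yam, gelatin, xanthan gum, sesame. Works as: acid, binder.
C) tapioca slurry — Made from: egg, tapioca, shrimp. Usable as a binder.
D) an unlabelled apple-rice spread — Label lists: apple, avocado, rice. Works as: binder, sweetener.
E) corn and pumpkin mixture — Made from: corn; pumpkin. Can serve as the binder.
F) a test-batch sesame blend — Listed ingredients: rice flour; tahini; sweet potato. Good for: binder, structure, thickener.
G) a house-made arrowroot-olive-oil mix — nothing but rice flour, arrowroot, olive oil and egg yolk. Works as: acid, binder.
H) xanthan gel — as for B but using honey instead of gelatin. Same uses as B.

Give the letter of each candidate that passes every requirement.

A: not usable as a binder; has honey, so not paleo (and 1 more) — no
B: has sesame, so not sesame-free — no
C: has egg, so not egg-free — no
D: rice is permitted under the paleo carve-out; nothing else excluded — keep
E: has corn, so not paleo — reject
F: has tahini, so not sesame-free — no
G: has egg yolk, so not egg-free — reject
H: has honey, so not paleo; has sesame, so not sesame-free — out

D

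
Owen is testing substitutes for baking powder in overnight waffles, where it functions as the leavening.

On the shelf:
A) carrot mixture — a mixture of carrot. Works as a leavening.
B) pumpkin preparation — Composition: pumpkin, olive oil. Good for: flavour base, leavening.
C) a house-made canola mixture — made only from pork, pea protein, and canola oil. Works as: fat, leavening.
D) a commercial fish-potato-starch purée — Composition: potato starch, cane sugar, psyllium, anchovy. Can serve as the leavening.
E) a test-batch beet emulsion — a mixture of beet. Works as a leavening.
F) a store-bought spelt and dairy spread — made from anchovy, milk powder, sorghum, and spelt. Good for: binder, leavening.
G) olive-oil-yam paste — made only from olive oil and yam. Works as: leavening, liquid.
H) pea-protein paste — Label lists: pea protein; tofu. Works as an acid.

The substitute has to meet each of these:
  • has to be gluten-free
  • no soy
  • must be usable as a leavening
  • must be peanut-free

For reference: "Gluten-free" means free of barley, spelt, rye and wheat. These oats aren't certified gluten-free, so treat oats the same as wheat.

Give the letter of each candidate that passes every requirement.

A: no soy, gluten-free — valid
B: works as a leavening, gluten-free, no peanut — OK
C: no soy, gluten-free — OK
D: every rule checks out — OK
E: every rule checks out — OK
F: has spelt, so not gluten-free — out
G: only yam and olive oil; none excluded — valid
H: not usable as a leavening; has tofu, so not soy-free — no

A, B, C, D, E, G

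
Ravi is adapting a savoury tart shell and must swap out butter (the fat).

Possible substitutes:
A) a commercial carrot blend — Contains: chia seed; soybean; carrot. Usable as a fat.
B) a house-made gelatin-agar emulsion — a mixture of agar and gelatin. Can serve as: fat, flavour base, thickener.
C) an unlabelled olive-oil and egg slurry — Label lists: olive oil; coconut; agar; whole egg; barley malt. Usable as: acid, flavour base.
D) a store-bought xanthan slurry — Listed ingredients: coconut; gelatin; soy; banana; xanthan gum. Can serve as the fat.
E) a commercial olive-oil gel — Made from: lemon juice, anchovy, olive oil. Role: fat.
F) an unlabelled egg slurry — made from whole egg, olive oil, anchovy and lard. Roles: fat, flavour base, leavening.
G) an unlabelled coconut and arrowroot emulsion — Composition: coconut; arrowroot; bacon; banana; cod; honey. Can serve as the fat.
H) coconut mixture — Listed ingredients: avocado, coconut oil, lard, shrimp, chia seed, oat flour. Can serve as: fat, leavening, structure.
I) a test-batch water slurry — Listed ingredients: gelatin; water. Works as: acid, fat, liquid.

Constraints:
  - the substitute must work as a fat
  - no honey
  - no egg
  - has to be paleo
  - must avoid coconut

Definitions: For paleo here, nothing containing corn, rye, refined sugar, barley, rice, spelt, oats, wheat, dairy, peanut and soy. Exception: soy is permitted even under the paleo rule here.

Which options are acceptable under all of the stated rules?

A, B, E, I

A: soy is permitted under the paleo carve-out; nothing else excluded — OK
B: all constraints satisfied — valid
C: not usable as a fat; has barley malt, so not paleo (and 2 more) — no
D: has coconut, so not coconut-free — no
E: only anchovy, lemon juice, and olive oil; none excluded — valid
F: has whole egg, so not egg-free — reject
G: has coconut, so not coconut-free; has honey, so not honey-free — no
H: has oat flour, so not paleo; has coconut oil, so not coconut-free — reject
I: works as a fat, no egg, no honey — keep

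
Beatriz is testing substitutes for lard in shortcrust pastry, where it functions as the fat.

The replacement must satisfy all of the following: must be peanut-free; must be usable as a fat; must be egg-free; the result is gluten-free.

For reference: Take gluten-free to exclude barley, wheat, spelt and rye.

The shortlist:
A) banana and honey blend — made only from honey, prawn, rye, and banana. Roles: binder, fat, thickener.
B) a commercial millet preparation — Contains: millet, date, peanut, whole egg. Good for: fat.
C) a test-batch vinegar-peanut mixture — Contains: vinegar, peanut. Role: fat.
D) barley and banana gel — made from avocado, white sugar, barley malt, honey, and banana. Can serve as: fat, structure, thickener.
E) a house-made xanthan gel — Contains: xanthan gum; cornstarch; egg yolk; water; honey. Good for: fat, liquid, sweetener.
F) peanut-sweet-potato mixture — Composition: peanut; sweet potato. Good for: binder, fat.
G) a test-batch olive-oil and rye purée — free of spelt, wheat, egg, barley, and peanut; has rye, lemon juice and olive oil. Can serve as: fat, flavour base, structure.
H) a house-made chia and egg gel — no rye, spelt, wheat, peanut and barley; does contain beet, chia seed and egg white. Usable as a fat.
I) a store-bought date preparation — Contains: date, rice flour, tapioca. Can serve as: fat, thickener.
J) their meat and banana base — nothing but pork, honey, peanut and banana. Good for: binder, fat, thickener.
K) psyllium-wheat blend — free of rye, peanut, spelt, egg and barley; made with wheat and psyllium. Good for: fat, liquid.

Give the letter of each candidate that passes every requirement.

I

A: has rye, so not gluten-free — out
B: has whole egg, so not egg-free; has peanut, so not peanut-free — no
C: has peanut, so not peanut-free — no
D: has barley malt, so not gluten-free — out
E: has egg yolk, so not egg-free — reject
F: has peanut, so not peanut-free — out
G: has rye, so not gluten-free — out
H: has egg white, so not egg-free — out
I: every rule checks out — valid
J: has peanut, so not peanut-free — out
K: has wheat, so not gluten-free — no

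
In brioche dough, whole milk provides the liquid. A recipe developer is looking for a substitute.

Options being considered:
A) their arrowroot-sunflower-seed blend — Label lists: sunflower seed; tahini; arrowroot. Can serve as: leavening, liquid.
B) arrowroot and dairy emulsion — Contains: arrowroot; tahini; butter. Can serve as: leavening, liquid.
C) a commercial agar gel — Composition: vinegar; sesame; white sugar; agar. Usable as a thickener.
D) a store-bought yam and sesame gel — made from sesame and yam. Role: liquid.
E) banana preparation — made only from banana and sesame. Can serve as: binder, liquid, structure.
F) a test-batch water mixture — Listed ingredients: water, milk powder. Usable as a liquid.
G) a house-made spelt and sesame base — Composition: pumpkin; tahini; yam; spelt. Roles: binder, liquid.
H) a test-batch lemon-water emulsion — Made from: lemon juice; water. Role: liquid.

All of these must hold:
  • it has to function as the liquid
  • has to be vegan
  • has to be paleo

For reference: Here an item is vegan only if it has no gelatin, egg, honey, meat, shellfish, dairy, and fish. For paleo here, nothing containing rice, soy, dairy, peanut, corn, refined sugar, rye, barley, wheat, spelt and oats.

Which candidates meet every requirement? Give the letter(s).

A: works as a liquid, paleo, vegan — OK
B: has butter, so not vegan; has butter, so not paleo — reject
C: not usable as a liquid; has white sugar, so not paleo — out
D: only sesame and yam; none excluded — valid
E: works as a liquid, vegan, paleo — keep
F: has milk powder, so not vegan; has milk powder, so not paleo — no
G: has spelt, so not paleo — no
H: every rule checks out — OK

A, D, E, H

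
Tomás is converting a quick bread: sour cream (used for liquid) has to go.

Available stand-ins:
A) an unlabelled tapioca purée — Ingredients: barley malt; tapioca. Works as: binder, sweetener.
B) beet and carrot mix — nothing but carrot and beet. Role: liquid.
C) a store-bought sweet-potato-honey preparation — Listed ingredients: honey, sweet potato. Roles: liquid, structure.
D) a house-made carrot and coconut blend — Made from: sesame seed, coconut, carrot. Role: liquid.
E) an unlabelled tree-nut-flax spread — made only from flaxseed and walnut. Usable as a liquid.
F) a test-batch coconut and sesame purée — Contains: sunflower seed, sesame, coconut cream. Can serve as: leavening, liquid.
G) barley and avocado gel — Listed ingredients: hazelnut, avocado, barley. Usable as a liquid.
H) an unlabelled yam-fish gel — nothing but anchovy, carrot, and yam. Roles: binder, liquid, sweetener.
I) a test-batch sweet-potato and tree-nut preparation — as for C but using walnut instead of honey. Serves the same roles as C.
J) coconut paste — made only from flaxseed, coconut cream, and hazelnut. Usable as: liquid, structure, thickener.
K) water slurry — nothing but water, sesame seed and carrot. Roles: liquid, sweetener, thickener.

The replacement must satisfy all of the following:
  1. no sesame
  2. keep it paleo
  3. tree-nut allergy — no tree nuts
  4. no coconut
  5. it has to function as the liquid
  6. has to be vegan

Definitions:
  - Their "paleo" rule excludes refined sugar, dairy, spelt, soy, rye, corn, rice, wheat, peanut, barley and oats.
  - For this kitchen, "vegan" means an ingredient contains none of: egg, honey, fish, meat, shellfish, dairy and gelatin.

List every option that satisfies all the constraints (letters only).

B

A: not usable as a liquid; has barley malt, so not paleo — reject
B: no coconut, vegan — OK
C: has honey, so not vegan — reject
D: has coconut, so not coconut-free; has sesame seed, so not sesame-free — out
E: has walnut, so not tree-nut-free — out
F: has coconut cream, so not coconut-free; has sesame, so not sesame-free — out
G: has barley, so not paleo; has hazelnut, so not tree-nut-free — no
H: has anchovy, so not vegan — no
I: has walnut, so not tree-nut-free — reject
J: has coconut cream, so not coconut-free; has hazelnut, so not tree-nut-free — reject
K: has sesame seed, so not sesame-free — reject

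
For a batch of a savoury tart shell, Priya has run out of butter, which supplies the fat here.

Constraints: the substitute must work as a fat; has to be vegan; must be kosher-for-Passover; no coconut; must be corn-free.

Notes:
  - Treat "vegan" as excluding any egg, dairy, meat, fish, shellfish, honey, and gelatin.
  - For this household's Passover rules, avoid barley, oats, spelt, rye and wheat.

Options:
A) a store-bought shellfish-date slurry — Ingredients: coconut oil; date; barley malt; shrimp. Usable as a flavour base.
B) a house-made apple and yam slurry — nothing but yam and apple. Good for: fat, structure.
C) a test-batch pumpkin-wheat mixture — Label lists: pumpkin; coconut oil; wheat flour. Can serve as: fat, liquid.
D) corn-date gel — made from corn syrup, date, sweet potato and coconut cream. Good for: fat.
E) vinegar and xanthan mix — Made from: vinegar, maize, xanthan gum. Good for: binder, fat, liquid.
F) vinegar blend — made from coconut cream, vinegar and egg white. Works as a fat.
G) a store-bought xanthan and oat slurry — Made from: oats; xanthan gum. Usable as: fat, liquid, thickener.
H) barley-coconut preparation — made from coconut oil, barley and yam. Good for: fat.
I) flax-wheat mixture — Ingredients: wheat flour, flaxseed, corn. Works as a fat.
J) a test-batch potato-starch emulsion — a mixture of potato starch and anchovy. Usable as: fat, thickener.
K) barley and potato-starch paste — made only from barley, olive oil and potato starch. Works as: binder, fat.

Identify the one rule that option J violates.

usable as a fat: satisfied
vegan: has anchovy — fails
kosher-for-Passover: satisfied
coconut-free: satisfied
corn-free: satisfied

vegan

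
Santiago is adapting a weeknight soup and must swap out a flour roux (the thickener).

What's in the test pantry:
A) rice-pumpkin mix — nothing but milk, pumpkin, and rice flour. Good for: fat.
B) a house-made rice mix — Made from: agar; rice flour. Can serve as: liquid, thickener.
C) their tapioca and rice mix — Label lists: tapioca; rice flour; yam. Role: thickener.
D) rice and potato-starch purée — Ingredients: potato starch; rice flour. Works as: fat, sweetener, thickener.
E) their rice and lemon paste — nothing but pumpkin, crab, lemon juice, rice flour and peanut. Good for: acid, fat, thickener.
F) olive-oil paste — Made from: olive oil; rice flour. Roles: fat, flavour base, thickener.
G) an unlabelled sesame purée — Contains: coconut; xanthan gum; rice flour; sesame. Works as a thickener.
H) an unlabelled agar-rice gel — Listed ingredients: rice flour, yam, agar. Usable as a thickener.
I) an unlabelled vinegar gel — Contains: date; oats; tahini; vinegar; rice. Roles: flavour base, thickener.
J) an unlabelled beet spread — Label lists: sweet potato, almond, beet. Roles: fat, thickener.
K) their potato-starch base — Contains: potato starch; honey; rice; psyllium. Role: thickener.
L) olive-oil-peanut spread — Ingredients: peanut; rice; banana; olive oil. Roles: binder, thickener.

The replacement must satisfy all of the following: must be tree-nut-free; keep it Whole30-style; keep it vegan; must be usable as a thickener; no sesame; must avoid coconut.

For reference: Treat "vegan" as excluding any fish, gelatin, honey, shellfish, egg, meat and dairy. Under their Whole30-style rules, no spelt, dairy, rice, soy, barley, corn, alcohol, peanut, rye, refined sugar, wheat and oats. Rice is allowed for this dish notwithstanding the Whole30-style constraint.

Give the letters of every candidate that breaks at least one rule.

A, E, G, I, J, K, L

A: not usable as a thickener; has milk, so not vegan (and 1 more) — out
B: rice is permitted under the Whole30-style carve-out; nothing else excluded — valid
C: rice is permitted under the Whole30-style carve-out; nothing else excluded — OK
D: rice is permitted under the Whole30-style carve-out; nothing else excluded — OK
E: has crab, so not vegan; has peanut, so not Whole30-style — out
F: rice is permitted under the Whole30-style carve-out; nothing else excluded — OK
G: has coconut, so not coconut-free; has sesame, so not sesame-free — no
H: rice is permitted under the Whole30-style carve-out; nothing else excluded — keep
I: has oats, so not Whole30-style; has tahini, so not sesame-free — out
J: has almond, so not tree-nut-free — no
K: has honey, so not vegan — reject
L: has peanut, so not Whole30-style — no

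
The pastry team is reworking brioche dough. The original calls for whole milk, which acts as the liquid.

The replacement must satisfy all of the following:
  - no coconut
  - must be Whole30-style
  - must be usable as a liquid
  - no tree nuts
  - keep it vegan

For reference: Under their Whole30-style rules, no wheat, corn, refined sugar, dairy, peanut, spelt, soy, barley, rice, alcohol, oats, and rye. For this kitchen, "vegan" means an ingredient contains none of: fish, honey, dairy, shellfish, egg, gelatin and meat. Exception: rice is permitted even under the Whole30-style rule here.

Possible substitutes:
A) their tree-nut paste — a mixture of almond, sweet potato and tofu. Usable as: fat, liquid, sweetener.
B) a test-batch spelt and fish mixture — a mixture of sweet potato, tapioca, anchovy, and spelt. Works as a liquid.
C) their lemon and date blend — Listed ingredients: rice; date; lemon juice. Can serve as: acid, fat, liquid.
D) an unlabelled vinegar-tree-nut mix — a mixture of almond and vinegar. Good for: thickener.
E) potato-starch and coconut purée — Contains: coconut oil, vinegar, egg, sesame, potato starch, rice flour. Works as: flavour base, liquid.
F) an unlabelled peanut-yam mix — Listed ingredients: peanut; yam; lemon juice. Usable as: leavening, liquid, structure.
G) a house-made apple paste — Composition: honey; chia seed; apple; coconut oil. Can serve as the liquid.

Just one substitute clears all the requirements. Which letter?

C

A: has tofu, so not Whole30-style; has almond, so not tree-nut-free — no
B: has spelt, so not Whole30-style; has anchovy, so not vegan — reject
C: rice is permitted under the Whole30-style carve-out; nothing else excluded — valid
D: not usable as a liquid; has almond, so not tree-nut-free — no
E: has egg, so not vegan; has coconut oil, so not coconut-free — no
F: has peanut, so not Whole30-style — out
G: has honey, so not vegan; has coconut oil, so not coconut-free — out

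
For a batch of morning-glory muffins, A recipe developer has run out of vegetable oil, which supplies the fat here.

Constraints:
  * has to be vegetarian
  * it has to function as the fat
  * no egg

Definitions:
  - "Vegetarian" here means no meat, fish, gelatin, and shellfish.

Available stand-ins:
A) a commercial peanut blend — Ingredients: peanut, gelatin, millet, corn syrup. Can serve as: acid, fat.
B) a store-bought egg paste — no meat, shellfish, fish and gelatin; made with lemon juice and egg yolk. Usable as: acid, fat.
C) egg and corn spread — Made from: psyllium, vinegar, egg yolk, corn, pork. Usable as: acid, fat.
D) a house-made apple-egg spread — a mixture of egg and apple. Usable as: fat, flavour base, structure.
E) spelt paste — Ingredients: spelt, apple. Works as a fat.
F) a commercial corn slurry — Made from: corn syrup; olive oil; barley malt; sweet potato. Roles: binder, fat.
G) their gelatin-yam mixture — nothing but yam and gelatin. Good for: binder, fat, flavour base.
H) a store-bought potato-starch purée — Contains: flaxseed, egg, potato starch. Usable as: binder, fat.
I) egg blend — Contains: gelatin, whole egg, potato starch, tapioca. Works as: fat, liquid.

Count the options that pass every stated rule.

2

A: has gelatin, so not vegetarian — reject
B: has egg yolk, so not egg-free — out
C: has pork, so not vegetarian; has egg yolk, so not egg-free — out
D: has egg, so not egg-free — out
E: nothing on the exclusion list — valid
F: vegetarian, no egg — valid
G: has gelatin, so not vegetarian — no
H: has egg, so not egg-free — no
I: has gelatin, so not vegetarian; has whole egg, so not egg-free — out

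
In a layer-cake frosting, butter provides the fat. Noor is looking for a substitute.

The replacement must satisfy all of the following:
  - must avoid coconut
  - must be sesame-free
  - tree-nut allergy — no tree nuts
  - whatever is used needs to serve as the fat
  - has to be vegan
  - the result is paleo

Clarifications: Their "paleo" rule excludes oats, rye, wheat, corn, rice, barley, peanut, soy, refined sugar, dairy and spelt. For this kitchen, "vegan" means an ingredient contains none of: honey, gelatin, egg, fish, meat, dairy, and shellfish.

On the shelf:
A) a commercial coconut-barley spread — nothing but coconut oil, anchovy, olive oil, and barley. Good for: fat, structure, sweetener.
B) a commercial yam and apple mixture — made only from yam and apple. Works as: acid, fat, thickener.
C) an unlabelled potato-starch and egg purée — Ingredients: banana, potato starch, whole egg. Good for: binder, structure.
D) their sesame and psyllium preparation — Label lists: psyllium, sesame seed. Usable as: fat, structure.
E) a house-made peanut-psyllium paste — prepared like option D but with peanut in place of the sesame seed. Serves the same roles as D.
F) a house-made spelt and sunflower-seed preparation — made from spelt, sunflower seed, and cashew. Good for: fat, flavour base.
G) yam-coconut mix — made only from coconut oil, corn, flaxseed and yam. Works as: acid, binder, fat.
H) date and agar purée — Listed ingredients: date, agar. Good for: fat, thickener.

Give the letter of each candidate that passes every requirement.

B, H

A: has barley, so not paleo; has anchovy, so not vegan (and 1 more) — no
B: only yam and apple; none excluded — keep
C: not usable as a fat; has whole egg, so not vegan — reject
D: has sesame seed, so not sesame-free — reject
E: has peanut, so not paleo — out
F: has spelt, so not paleo; has cashew, so not tree-nut-free — reject
G: has corn, so not paleo; has coconut oil, so not coconut-free — no
H: only date and agar; none excluded — keep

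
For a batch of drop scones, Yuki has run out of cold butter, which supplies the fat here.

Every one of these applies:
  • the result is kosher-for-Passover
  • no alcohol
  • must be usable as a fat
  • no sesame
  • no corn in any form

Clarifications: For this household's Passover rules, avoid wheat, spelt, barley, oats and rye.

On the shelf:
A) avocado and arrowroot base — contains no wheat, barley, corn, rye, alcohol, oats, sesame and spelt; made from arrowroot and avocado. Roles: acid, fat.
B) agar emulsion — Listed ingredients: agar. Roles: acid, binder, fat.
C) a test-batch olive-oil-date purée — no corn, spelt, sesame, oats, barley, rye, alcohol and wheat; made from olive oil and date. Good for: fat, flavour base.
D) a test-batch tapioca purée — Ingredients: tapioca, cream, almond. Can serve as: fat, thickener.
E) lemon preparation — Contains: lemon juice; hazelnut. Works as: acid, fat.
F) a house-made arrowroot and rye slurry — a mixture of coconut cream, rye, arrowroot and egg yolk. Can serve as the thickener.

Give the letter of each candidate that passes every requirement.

A: all constraints satisfied — OK
B: only agar; none excluded — keep
C: works as a fat, kosher-for-Passover, no sesame — OK
D: nothing on the exclusion list — OK
E: no sesame, no corn — OK
F: not usable as a fat; has rye, so not kosher-for-Passover — no

A, B, C, D, E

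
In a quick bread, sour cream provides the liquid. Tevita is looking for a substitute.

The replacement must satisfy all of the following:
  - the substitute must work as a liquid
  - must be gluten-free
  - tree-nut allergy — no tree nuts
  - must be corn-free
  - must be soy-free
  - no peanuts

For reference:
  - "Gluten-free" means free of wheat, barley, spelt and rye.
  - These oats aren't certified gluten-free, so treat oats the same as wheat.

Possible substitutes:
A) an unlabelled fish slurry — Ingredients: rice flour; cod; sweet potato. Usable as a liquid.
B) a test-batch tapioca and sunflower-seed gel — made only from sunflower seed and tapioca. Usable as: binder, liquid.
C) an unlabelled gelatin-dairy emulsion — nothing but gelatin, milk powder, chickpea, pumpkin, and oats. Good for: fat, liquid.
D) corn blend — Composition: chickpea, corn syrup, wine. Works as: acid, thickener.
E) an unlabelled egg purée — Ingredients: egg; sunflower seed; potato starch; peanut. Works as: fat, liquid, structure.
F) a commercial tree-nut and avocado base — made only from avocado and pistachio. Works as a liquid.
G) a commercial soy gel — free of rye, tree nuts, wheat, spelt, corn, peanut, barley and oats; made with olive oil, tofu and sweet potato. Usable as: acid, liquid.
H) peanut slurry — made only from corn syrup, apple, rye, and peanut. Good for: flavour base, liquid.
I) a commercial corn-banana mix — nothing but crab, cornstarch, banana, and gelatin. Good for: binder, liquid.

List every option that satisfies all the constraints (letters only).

A: works as a liquid, no tree nuts, no soy — OK
B: only sunflower seed and tapioca; none excluded — valid
C: has oats, so not gluten-free — no
D: not usable as a liquid; has corn syrup, so not corn-free — no
E: has peanut, so not peanut-free — reject
F: has pistachio, so not tree-nut-free — no
G: has tofu, so not soy-free — out
H: has rye, so not gluten-free; has corn syrup, so not corn-free (and 1 more) — reject
I: has cornstarch, so not corn-free — reject

A, B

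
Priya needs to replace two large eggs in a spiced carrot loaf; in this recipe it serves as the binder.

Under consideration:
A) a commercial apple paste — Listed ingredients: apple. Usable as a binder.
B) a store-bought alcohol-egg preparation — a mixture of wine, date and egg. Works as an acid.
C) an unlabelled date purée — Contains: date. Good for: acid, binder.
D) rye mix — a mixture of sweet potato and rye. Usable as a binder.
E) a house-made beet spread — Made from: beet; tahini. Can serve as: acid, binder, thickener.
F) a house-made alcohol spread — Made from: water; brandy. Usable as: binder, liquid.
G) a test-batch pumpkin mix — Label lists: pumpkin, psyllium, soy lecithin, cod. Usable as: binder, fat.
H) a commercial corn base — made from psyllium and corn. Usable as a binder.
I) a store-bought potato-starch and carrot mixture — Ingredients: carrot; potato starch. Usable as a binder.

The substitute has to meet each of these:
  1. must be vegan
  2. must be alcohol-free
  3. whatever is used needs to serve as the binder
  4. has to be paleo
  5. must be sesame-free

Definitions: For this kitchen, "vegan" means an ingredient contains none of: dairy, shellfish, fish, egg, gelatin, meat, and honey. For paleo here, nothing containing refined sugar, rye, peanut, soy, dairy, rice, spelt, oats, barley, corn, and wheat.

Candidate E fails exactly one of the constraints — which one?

sesame-free

usable as a binder: satisfied
vegan: satisfied
paleo: satisfied
sesame-free: has tahini — fails
alcohol-free: satisfied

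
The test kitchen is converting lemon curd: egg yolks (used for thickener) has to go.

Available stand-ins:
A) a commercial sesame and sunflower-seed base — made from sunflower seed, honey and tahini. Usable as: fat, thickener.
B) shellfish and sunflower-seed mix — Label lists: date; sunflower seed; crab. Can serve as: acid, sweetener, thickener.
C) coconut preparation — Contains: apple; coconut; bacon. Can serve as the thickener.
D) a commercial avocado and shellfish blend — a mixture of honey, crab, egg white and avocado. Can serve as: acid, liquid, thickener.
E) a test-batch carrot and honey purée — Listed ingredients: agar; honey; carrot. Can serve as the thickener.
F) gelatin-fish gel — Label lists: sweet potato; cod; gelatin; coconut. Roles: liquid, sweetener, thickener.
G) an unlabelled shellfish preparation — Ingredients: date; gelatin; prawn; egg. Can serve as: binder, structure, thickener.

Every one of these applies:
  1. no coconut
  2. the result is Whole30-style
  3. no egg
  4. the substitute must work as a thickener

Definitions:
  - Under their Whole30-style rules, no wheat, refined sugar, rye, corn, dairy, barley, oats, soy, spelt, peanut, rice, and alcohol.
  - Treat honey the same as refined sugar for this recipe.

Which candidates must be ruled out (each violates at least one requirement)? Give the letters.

A: has honey, so not Whole30-style — reject
B: every rule checks out — OK
C: has coconut, so not coconut-free — out
D: has honey, so not Whole30-style; has egg white, so not egg-free — out
E: has honey, so not Whole30-style — reject
F: has coconut, so not coconut-free — out
G: has egg, so not egg-free — no

A, C, D, E, F, G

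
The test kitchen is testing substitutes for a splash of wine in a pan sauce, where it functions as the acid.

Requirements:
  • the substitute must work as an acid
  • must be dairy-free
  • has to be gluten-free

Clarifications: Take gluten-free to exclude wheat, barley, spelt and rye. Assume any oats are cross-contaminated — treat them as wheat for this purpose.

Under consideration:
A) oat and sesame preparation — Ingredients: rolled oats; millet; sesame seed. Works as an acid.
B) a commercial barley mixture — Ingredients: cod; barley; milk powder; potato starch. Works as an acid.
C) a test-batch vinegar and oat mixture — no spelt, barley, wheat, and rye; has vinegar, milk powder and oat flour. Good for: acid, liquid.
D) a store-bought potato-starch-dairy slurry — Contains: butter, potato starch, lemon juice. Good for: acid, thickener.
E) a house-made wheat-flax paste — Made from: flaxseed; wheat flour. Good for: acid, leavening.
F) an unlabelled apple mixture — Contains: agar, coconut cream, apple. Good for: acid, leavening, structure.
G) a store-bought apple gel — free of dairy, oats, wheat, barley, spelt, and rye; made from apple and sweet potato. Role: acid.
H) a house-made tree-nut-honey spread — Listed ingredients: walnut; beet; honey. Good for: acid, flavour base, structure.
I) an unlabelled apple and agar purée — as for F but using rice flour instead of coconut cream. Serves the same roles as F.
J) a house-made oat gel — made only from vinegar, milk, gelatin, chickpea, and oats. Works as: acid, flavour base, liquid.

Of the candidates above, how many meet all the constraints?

4

A: has rolled oats, so not gluten-free — out
B: has barley, so not gluten-free; has milk powder, so not dairy-free — out
C: has oat flour, so not gluten-free; has milk powder, so not dairy-free — reject
D: has butter, so not dairy-free — out
E: has wheat flour, so not gluten-free — out
F: only coconut cream, agar, and apple; none excluded — OK
G: works as an acid, gluten-free, no dairy — valid
H: all constraints satisfied — OK
I: all constraints satisfied — valid
J: has oats, so not gluten-free; has milk, so not dairy-free — no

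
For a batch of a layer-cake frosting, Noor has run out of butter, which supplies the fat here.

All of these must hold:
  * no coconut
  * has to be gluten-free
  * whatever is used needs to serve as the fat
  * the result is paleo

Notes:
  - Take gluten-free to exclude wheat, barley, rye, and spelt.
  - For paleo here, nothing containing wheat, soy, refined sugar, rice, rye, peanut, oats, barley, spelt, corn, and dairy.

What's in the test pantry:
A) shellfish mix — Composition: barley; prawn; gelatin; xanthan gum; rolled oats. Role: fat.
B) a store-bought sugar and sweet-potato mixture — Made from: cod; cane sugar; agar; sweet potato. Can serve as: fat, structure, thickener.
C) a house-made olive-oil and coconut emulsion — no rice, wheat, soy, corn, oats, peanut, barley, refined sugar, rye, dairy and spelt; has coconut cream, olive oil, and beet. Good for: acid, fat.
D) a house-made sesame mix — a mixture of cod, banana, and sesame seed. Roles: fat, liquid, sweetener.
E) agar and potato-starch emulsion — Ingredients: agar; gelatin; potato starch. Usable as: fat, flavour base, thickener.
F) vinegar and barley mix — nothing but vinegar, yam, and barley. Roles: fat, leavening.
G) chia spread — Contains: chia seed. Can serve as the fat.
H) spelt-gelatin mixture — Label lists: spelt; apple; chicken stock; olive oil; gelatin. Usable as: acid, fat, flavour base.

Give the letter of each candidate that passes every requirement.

D, E, G

A: has barley, so not gluten-free; has barley, so not paleo — no
B: has cane sugar, so not paleo — no
C: has coconut cream, so not coconut-free — reject
D: all constraints satisfied — valid
E: only gelatin, potato starch and agar; none excluded — OK
F: has barley, so not gluten-free; has barley, so not paleo — no
G: only chia seed; none excluded — OK
H: has spelt, so not gluten-free; has spelt, so not paleo — no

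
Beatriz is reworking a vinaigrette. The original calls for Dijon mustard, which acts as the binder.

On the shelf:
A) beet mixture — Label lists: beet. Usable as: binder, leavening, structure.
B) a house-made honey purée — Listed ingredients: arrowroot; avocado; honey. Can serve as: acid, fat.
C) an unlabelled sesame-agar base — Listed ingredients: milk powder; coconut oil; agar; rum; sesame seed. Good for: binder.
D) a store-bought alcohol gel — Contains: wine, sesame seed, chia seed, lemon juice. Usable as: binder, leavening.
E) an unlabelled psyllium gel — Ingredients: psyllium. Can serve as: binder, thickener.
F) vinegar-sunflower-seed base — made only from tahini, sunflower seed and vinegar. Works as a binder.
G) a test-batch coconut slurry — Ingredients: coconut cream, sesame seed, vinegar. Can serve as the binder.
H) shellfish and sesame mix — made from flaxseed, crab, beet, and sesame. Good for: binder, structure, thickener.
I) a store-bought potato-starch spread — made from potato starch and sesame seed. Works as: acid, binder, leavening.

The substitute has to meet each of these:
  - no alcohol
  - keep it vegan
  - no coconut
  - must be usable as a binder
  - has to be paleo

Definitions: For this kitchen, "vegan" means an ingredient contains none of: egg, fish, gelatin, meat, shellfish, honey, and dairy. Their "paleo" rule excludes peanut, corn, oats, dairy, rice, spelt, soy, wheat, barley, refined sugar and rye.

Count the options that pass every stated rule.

A: only beet; none excluded — OK
B: not usable as a binder; has honey, so not vegan — reject
C: has milk powder, so not vegan; has milk powder, so not paleo (and 2 more) — no
D: has wine, so not alcohol-free — reject
E: works as a binder, no coconut, no alcohol — keep
F: no coconut, no alcohol — OK
G: has coconut cream, so not coconut-free — reject
H: has crab, so not vegan — reject
I: no alcohol, vegan — keep

4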